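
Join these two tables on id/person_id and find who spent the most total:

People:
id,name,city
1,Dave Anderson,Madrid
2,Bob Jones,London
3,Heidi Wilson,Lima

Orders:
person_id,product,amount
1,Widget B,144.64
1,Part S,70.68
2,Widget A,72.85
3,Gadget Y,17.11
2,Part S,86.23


Join on: people.id = orders.person_id

Joined rows:
  Dave Anderson (Madrid) bought Widget B for $144.64
  Dave Anderson (Madrid) bought Part S for $70.68
  Bob Jones (London) bought Widget A for $72.85
  Heidi Wilson (Lima) bought Gadget Y for $17.11
  Bob Jones (London) bought Part S for $86.23

Total per person:
  Dave Anderson: $215.32
  Bob Jones: $159.08
  Heidi Wilson: $17.11

Top spender: Dave Anderson ($215.32)

Dave Anderson ($215.32)


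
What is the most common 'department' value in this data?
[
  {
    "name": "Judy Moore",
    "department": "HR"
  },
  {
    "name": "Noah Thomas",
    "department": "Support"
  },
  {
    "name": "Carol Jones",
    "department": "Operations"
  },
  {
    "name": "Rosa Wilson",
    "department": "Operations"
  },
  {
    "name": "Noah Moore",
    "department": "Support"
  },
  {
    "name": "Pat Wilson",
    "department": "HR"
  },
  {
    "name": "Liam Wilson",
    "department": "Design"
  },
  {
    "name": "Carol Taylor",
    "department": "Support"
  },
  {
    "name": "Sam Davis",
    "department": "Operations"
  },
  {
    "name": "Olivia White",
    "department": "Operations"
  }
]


Counting 'department' values across 10 records:

  Operations: 4 ####
  Support: 3 ###
  HR: 2 ##
  Design: 1 #

Most common: Operations (4 times)

Operations (4 times)


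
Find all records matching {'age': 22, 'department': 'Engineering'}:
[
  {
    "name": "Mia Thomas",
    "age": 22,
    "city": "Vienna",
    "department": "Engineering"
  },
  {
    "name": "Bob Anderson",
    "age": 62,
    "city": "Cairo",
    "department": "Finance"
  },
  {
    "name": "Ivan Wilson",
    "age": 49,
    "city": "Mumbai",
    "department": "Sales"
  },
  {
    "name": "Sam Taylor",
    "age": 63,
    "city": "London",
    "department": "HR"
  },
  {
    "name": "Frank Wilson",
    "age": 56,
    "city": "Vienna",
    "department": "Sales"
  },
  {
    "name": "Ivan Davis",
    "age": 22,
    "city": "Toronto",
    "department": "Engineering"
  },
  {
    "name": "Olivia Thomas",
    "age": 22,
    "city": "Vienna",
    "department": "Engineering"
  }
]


Search criteria: {'age': 22, 'department': 'Engineering'}

Checking 7 records:
  Mia Thomas: {age: 22, department: Engineering} <-- MATCH
  Bob Anderson: {age: 62, department: Finance}
  Ivan Wilson: {age: 49, department: Sales}
  Sam Taylor: {age: 63, department: HR}
  Frank Wilson: {age: 56, department: Sales}
  Ivan Davis: {age: 22, department: Engineering} <-- MATCH
  Olivia Thomas: {age: 22, department: Engineering} <-- MATCH

Matches: ["Mia Thomas", "Ivan Davis", "Olivia Thomas"]

["Mia Thomas", "Ivan Davis", "Olivia Thomas"]


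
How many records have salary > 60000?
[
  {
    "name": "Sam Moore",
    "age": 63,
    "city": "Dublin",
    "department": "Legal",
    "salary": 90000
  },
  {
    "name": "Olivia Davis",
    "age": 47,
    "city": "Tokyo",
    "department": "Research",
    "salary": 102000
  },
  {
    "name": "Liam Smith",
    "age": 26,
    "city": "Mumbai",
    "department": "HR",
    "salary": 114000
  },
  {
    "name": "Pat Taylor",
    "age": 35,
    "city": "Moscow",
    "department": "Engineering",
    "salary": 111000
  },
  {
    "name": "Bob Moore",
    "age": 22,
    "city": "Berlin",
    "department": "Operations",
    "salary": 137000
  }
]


Data: 5 records
Condition: salary > 60000

Checking each record:
  Sam Moore: 90000 MATCH
  Olivia Davis: 102000 MATCH
  Liam Smith: 114000 MATCH
  Pat Taylor: 111000 MATCH
  Bob Moore: 137000 MATCH

Count: 5

5


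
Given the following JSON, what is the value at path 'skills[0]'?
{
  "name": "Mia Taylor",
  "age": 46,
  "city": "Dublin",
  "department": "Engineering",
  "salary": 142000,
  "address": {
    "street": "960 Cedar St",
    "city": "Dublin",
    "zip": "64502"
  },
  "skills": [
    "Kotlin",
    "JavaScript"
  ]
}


Query: skills[0]
Path: skills -> first element
Value: Kotlin

Kotlin


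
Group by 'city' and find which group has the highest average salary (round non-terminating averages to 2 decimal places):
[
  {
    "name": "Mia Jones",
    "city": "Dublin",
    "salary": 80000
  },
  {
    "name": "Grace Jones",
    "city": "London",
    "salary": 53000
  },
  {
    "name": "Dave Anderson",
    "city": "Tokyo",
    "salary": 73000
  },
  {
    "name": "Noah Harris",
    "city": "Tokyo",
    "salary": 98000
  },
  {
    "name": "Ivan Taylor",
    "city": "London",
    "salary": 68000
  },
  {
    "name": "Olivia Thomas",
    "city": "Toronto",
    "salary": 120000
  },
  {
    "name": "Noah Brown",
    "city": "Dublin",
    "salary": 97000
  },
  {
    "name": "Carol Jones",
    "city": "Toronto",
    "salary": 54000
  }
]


Group by: city

Groups:
  Dublin: 2 people, avg salary = 177000/2 = $88500
  London: 2 people, avg salary = 121000/2 = $60500
  Tokyo: 2 people, avg salary = 171000/2 = $85500
  Toronto: 2 people, avg salary = 174000/2 = $87000

Highest average salary: Dublin ($88500)

Dublin ($88500)


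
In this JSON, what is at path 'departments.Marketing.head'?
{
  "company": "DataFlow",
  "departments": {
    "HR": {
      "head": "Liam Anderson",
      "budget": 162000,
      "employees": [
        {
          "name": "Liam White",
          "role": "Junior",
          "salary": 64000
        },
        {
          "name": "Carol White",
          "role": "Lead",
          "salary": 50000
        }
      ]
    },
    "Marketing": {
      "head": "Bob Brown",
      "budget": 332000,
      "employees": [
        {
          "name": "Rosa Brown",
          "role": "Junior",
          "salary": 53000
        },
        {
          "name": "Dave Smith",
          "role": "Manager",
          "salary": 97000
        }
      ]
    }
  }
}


Path: departments.Marketing.head

Navigate:
  -> departments
  -> Marketing
  -> head = 'Bob Brown'

Bob Brown


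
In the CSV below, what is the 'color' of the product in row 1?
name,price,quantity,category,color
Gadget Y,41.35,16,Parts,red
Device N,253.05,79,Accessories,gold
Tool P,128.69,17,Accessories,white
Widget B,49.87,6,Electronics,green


Query: Row 1 ('Gadget Y'), column 'color'
Value: red

red


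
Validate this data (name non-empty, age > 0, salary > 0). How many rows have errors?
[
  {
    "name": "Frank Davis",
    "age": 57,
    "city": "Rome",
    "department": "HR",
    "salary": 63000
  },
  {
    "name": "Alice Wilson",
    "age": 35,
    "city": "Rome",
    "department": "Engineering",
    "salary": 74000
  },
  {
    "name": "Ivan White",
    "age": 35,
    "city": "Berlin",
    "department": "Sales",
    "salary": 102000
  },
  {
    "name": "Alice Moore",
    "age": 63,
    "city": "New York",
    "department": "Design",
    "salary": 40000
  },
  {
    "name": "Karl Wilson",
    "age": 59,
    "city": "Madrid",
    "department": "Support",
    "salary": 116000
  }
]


Validating 5 records:
Rules: name non-empty, age > 0, salary > 0

  Row 1 (Frank Davis): OK
  Row 2 (Alice Wilson): OK
  Row 3 (Ivan White): OK
  Row 4 (Alice Moore): OK
  Row 5 (Karl Wilson): OK

Total errors: 0

0 errors


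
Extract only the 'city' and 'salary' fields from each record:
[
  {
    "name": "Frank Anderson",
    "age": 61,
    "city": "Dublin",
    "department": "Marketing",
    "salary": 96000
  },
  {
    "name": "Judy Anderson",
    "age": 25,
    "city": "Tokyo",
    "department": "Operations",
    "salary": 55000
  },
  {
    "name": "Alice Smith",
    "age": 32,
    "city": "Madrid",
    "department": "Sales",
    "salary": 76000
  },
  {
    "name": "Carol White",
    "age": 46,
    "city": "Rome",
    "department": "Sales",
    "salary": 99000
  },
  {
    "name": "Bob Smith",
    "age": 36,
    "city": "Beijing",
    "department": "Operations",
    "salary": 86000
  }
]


Original: 5 records with fields: name, age, city, department, salary
Keep: ['city', 'salary']
Drop: ['name', 'age', 'department']
Result: 5 records, 2 fields each

[
  {
    "city": "Dublin",
    "salary": 96000
  },
  {
    "city": "Tokyo",
    "salary": 55000
  },
  {
    "city": "Madrid",
    "salary": 76000
  },
  {
    "city": "Rome",
    "salary": 99000
  },
  {
    "city": "Beijing",
    "salary": 86000
  }
]


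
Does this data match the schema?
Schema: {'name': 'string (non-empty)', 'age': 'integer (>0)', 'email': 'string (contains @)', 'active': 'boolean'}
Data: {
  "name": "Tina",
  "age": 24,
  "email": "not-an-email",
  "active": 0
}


Validating each field against schema:
  name: OK (non-empty string)
  age: OK (positive integer)
  email: FAIL ("not-an-email" does not contain @)
  active: FAIL (0 is not a boolean)

Result: INVALID (2 errors: email, active)

INVALID (2 errors: email, active)


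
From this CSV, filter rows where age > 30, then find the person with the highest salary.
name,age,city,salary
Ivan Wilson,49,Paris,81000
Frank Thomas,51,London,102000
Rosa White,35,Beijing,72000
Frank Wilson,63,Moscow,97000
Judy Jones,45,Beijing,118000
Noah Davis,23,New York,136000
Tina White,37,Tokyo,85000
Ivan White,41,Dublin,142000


Filter: age > 30
Sort by: salary (descending)

Filtered records (7):
  Ivan White, age 41, salary $142000
  Judy Jones, age 45, salary $118000
  Frank Thomas, age 51, salary $102000
  Frank Wilson, age 63, salary $97000
  Tina White, age 37, salary $85000
  Ivan Wilson, age 49, salary $81000
  Rosa White, age 35, salary $72000

Highest salary: Ivan White ($142000)

Ivan White


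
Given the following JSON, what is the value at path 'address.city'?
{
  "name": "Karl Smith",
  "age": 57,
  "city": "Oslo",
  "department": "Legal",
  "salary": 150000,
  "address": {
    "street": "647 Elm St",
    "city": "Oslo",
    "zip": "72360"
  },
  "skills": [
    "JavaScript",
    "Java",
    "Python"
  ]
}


Query: address.city
Path: address -> city
Value: Oslo

Oslo


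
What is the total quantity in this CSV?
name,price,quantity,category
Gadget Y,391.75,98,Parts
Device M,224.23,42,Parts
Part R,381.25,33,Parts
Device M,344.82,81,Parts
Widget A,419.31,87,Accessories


Computing total quantity:
Values: [98, 42, 33, 81, 87]
Sum = 341

341


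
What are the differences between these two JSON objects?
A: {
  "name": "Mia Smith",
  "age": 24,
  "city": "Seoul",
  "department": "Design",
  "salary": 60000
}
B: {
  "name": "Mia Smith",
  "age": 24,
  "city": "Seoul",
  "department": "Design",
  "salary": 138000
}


Comparing each field (in key order):
  name: same
  age: same
  city: same
  department: same
  salary: DIFFERENT
Differences:
  salary: 60000 -> 138000

1 field(s) changed

1 change: salary


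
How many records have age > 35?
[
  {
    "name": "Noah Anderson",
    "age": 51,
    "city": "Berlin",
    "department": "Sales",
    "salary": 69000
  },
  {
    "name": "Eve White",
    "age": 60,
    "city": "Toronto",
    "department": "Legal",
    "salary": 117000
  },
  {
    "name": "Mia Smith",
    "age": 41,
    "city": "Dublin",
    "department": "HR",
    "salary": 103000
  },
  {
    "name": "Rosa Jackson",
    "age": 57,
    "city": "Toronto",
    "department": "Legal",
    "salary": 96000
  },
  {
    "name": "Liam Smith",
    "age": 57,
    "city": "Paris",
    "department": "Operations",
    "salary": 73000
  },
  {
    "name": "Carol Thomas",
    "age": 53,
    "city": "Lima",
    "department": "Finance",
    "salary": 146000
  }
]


Data: 6 records
Condition: age > 35

Checking each record:
  Noah Anderson: 51 MATCH
  Eve White: 60 MATCH
  Mia Smith: 41 MATCH
  Rosa Jackson: 57 MATCH
  Liam Smith: 57 MATCH
  Carol Thomas: 53 MATCH

Count: 6

6


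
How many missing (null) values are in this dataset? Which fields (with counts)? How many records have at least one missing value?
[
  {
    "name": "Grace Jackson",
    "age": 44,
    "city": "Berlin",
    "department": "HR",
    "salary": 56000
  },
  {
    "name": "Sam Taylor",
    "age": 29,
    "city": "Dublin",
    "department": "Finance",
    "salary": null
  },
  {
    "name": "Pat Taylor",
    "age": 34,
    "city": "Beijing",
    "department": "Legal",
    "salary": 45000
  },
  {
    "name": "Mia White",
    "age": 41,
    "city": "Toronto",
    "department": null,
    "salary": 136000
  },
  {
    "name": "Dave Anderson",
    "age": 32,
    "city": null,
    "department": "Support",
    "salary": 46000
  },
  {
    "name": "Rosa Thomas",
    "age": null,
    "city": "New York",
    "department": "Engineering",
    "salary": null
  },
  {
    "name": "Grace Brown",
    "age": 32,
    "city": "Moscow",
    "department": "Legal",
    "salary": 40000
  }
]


Checking for missing (null) values in 7 records:

  Grace Jackson: complete
  Sam Taylor: salary
  Pat Taylor: complete
  Mia White: department
  Dave Anderson: city
  Rosa Thomas: age, salary
  Grace Brown: complete

Per field:
  name: 0 missing
  age: 1 missing
  city: 1 missing
  department: 1 missing
  salary: 2 missing

Total missing values: 5
Records with any missing: 4

5 missing values (age: 1, city: 1, department: 1, salary: 2); 4 incomplete records


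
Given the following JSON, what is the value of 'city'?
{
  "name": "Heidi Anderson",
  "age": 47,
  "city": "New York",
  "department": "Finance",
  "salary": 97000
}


Looking up field 'city'
Value: New York

New York


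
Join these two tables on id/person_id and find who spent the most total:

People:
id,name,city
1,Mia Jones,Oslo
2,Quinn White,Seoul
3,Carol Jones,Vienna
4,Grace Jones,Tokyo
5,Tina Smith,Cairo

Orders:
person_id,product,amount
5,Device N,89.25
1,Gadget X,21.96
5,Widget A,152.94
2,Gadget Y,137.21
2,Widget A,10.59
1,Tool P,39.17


Join on: people.id = orders.person_id

Joined rows:
  Tina Smith (Cairo) bought Device N for $89.25
  Mia Jones (Oslo) bought Gadget X for $21.96
  Tina Smith (Cairo) bought Widget A for $152.94
  Quinn White (Seoul) bought Gadget Y for $137.21
  Quinn White (Seoul) bought Widget A for $10.59
  Mia Jones (Oslo) bought Tool P for $39.17

Total per person:
  Tina Smith: $242.19
  Quinn White: $147.80
  Mia Jones: $61.13

Top spender: Tina Smith ($242.19)

Tina Smith ($242.19)


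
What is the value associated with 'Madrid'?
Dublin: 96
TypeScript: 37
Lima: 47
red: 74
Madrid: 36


Looking up key 'Madrid'
Value: 36

36


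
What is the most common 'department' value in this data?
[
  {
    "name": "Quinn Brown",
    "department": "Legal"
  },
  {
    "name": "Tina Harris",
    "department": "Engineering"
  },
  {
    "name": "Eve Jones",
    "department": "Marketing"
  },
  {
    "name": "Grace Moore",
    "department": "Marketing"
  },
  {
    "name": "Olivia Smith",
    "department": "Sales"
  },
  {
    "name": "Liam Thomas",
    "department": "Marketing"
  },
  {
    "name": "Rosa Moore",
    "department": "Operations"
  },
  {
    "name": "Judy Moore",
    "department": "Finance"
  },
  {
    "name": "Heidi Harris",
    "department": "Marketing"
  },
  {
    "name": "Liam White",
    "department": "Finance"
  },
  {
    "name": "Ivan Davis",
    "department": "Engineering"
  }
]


Counting 'department' values across 11 records:

  Marketing: 4 ####
  Engineering: 2 ##
  Finance: 2 ##
  Legal: 1 #
  Sales: 1 #
  Operations: 1 #

Most common: Marketing (4 times)

Marketing (4 times)


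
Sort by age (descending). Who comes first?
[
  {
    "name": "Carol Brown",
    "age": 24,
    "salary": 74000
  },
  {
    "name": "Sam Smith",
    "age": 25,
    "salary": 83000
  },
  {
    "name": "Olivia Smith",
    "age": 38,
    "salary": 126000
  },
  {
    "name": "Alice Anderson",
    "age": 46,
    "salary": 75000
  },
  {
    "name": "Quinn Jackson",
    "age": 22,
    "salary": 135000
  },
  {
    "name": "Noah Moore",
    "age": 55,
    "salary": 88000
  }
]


Sort by: age (descending)

Sorted order:
  1. Noah Moore (age = 55)
  2. Alice Anderson (age = 46)
  3. Olivia Smith (age = 38)
  4. Sam Smith (age = 25)
  5. Carol Brown (age = 24)
  6. Quinn Jackson (age = 22)

First: Noah Moore

Noah Moore


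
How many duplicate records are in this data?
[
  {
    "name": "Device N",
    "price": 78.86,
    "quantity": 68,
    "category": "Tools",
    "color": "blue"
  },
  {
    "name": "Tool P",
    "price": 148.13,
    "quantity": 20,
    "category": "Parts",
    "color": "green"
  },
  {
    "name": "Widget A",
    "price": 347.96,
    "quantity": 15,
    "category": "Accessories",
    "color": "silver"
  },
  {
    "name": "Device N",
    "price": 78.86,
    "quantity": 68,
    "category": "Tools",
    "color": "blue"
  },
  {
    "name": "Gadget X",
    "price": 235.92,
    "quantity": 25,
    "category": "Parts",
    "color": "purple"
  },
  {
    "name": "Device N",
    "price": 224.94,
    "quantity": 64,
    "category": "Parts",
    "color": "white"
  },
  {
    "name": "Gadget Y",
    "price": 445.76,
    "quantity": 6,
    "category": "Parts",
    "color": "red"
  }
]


Checking 7 records for duplicates:

  Row 1: Device N ($78.86, qty 68)
  Row 2: Tool P ($148.13, qty 20)
  Row 3: Widget A ($347.96, qty 15)
  Row 4: Device N ($78.86, qty 68) <-- DUPLICATE
  Row 5: Gadget X ($235.92, qty 25)
  Row 6: Device N ($224.94, qty 64)
  Row 7: Gadget Y ($445.76, qty 6)

Duplicates found: 1
Unique records: 6

1 duplicates, 6 unique


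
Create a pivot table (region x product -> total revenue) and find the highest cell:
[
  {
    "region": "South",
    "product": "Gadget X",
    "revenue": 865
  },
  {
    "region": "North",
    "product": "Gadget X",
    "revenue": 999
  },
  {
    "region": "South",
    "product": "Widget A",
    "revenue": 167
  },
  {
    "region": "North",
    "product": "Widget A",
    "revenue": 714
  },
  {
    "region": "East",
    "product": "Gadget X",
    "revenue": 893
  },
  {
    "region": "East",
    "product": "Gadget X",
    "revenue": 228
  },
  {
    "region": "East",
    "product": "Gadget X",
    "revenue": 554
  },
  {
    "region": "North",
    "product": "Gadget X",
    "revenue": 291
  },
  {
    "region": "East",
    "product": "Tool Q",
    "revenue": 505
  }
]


Pivot: region (rows) x product (columns) -> total revenue

     Gadget X      Tool Q        Widget A    
East          1675           505             0  
North         1290             0           714  
South          865             0           167  

Highest: East / Gadget X = $1675

East / Gadget X = $1675


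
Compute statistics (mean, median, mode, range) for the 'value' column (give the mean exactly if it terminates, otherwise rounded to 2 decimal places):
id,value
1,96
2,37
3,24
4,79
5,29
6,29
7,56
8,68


Data: [96, 37, 24, 79, 29, 29, 56, 68]
Count: 8
Sum: 418
Mean: 418/8 = 52.25
Sorted: [24, 29, 29, 37, 56, 68, 79, 96]
Median: 46.5
Mode: 29 (2 times)
Range: 96 - 24 = 72
Min: 24, Max: 96

mean=52.25, median=46.5, mode=29, range=72


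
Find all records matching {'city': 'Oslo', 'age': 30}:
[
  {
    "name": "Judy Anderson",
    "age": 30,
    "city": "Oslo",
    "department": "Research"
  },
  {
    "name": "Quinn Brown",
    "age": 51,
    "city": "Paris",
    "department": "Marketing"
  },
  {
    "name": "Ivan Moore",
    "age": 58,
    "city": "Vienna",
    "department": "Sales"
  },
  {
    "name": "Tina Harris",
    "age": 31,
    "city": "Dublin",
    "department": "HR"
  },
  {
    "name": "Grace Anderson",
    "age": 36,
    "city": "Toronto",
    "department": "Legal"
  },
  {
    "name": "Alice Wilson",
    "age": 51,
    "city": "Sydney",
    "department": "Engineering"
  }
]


Search criteria: {'city': 'Oslo', 'age': 30}

Checking 6 records:
  Judy Anderson: {city: Oslo, age: 30} <-- MATCH
  Quinn Brown: {city: Paris, age: 51}
  Ivan Moore: {city: Vienna, age: 58}
  Tina Harris: {city: Dublin, age: 31}
  Grace Anderson: {city: Toronto, age: 36}
  Alice Wilson: {city: Sydney, age: 51}

Matches: ["Judy Anderson"]

["Judy Anderson"]


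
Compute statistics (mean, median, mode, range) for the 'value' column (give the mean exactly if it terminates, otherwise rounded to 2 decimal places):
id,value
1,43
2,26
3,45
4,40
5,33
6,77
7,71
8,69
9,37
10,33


Data: [43, 26, 45, 40, 33, 77, 71, 69, 37, 33]
Count: 10
Sum: 474
Mean: 474/10 = 47.4
Sorted: [26, 33, 33, 37, 40, 43, 45, 69, 71, 77]
Median: 41.5
Mode: 33 (2 times)
Range: 77 - 26 = 51
Min: 26, Max: 77

mean=47.4, median=41.5, mode=33, range=51


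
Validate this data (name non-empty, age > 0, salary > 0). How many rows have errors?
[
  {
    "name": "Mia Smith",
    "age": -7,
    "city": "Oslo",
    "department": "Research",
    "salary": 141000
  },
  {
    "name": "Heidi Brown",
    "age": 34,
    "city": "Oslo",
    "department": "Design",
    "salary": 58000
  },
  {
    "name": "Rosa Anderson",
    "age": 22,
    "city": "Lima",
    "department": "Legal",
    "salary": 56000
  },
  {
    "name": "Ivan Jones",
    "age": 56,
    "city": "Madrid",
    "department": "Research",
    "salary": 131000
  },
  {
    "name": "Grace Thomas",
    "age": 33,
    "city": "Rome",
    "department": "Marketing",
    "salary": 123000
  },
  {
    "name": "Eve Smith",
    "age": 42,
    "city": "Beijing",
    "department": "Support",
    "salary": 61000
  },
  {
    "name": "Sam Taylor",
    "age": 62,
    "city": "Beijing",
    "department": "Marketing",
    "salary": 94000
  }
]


Validating 7 records:
Rules: name non-empty, age > 0, salary > 0

  Row 1 (Mia Smith): negative age: -7
  Row 2 (Heidi Brown): OK
  Row 3 (Rosa Anderson): OK
  Row 4 (Ivan Jones): OK
  Row 5 (Grace Thomas): OK
  Row 6 (Eve Smith): OK
  Row 7 (Sam Taylor): OK

Total errors: 1

1 errors


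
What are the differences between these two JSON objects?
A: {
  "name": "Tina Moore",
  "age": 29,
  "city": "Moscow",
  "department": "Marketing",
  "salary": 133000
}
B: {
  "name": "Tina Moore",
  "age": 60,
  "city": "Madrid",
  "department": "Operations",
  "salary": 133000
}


Comparing each field (in key order):
  name: same
  age: DIFFERENT
  city: DIFFERENT
  department: DIFFERENT
  salary: same
Differences:
  age: 29 -> 60
  city: Moscow -> Madrid
  department: Marketing -> Operations

3 field(s) changed

3 changes: age, city, department


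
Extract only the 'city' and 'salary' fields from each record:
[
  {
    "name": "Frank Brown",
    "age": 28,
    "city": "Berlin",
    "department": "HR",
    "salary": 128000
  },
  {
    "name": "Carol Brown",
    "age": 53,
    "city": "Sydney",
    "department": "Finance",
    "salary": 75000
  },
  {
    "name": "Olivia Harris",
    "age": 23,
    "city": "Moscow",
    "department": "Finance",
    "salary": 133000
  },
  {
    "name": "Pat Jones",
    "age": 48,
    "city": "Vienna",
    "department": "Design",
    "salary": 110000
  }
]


Original: 4 records with fields: name, age, city, department, salary
Keep: ['city', 'salary']
Drop: ['name', 'age', 'department']
Result: 4 records, 2 fields each

[
  {
    "city": "Berlin",
    "salary": 128000
  },
  {
    "city": "Sydney",
    "salary": 75000
  },
  {
    "city": "Moscow",
    "salary": 133000
  },
  {
    "city": "Vienna",
    "salary": 110000
  }
]


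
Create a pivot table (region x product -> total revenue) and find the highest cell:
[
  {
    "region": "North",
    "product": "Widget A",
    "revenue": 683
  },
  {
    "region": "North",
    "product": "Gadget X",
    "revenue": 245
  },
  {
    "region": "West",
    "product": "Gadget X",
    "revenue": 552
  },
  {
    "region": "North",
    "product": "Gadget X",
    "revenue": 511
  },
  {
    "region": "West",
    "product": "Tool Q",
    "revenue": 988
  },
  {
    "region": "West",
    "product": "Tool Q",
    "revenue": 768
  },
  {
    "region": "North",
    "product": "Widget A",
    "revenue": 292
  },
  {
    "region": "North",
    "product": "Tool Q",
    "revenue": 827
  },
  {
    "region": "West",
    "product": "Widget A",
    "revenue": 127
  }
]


Pivot: region (rows) x product (columns) -> total revenue

     Gadget X      Tool Q        Widget A    
North          756           827           975  
West           552          1756           127  

Highest: West / Tool Q = $1756

West / Tool Q = $1756


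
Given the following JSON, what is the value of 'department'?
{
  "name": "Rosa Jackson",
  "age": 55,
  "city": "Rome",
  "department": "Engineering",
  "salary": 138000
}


Looking up field 'department'
Value: Engineering

Engineering


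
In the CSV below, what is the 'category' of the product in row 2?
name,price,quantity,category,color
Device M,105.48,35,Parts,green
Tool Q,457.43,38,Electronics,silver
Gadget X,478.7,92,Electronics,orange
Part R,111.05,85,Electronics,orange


Query: Row 2 ('Tool Q'), column 'category'
Value: Electronics

Electronics


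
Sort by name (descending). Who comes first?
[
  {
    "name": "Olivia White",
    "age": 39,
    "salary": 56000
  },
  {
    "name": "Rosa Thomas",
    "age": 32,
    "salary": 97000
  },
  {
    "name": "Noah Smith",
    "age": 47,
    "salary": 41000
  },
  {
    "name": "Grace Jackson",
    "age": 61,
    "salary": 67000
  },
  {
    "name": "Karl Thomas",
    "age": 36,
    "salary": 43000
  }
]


Sort by: name (descending)

Sorted order:
  1. Rosa Thomas (name = Rosa Thomas)
  2. Olivia White (name = Olivia White)
  3. Noah Smith (name = Noah Smith)
  4. Karl Thomas (name = Karl Thomas)
  5. Grace Jackson (name = Grace Jackson)

First: Rosa Thomas

Rosa Thomas


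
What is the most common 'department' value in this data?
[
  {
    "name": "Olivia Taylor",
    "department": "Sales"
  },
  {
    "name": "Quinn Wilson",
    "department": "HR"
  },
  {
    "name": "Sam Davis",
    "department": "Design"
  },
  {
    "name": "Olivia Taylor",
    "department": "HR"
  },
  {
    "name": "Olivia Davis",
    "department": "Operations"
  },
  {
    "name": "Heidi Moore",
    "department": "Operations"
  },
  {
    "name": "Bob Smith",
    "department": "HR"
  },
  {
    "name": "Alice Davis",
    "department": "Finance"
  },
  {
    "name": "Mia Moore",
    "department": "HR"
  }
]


Counting 'department' values across 9 records:

  HR: 4 ####
  Operations: 2 ##
  Sales: 1 #
  Design: 1 #
  Finance: 1 #

Most common: HR (4 times)

HR (4 times)


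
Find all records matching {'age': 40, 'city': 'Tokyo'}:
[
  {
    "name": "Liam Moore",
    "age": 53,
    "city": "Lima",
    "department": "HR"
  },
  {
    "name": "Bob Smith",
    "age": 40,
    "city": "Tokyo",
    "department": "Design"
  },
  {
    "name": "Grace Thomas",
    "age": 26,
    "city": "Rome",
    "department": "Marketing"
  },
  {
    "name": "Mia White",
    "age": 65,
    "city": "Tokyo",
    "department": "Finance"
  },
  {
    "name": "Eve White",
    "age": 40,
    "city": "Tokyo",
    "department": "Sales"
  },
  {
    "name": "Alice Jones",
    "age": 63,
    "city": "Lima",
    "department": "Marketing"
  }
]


Search criteria: {'age': 40, 'city': 'Tokyo'}

Checking 6 records:
  Liam Moore: {age: 53, city: Lima}
  Bob Smith: {age: 40, city: Tokyo} <-- MATCH
  Grace Thomas: {age: 26, city: Rome}
  Mia White: {age: 65, city: Tokyo}
  Eve White: {age: 40, city: Tokyo} <-- MATCH
  Alice Jones: {age: 63, city: Lima}

Matches: ["Bob Smith", "Eve White"]

["Bob Smith", "Eve White"]


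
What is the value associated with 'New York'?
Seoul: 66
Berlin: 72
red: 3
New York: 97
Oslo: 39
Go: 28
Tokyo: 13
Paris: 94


Looking up key 'New York'
Value: 97

97


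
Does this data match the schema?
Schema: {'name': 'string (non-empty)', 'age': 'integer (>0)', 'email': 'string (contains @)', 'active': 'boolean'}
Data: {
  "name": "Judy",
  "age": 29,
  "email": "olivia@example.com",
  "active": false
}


Validating each field against schema:
  name: OK (non-empty string)
  age: OK (positive integer)
  email: OK (string with @)
  active: OK (boolean)

Result: VALID

VALID


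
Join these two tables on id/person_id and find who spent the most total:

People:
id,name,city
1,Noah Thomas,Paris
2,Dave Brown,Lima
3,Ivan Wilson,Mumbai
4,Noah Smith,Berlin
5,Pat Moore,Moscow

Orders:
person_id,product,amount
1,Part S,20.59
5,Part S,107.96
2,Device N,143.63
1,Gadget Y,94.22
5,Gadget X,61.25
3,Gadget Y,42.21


Join on: people.id = orders.person_id

Joined rows:
  Noah Thomas (Paris) bought Part S for $20.59
  Pat Moore (Moscow) bought Part S for $107.96
  Dave Brown (Lima) bought Device N for $143.63
  Noah Thomas (Paris) bought Gadget Y for $94.22
  Pat Moore (Moscow) bought Gadget X for $61.25
  Ivan Wilson (Mumbai) bought Gadget Y for $42.21

Total per person:
  Pat Moore: $169.21
  Dave Brown: $143.63
  Noah Thomas: $114.81
  Ivan Wilson: $42.21

Top spender: Pat Moore ($169.21)

Pat Moore ($169.21)


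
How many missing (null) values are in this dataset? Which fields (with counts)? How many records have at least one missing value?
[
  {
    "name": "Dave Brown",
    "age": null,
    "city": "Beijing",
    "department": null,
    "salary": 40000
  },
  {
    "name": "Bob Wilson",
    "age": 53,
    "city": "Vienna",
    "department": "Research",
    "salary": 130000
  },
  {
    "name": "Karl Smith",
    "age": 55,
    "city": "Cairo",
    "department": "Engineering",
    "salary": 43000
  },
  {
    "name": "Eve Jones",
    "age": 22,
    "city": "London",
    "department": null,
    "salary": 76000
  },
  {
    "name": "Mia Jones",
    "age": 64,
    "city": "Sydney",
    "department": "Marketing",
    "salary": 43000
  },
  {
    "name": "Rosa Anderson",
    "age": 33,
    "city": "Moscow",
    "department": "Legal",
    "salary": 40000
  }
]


Checking for missing (null) values in 6 records:

  Dave Brown: age, department
  Bob Wilson: complete
  Karl Smith: complete
  Eve Jones: department
  Mia Jones: complete
  Rosa Anderson: complete

Per field:
  name: 0 missing
  age: 1 missing
  city: 0 missing
  department: 2 missing
  salary: 0 missing

Total missing values: 3
Records with any missing: 2

3 missing values (age: 1, department: 2); 2 incomplete records


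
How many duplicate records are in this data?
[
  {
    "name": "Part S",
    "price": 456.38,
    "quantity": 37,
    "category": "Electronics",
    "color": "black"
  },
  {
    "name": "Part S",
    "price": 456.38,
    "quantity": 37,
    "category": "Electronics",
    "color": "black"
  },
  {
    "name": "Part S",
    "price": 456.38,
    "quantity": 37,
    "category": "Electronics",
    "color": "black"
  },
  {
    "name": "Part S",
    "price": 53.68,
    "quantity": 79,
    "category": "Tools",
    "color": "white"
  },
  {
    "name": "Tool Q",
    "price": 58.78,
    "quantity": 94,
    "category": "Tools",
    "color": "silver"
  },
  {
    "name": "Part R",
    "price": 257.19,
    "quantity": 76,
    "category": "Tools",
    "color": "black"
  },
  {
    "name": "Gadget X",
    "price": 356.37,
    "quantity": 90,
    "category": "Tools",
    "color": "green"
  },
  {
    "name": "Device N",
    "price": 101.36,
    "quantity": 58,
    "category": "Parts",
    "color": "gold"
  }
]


Checking 8 records for duplicates:

  Row 1: Part S ($456.38, qty 37)
  Row 2: Part S ($456.38, qty 37) <-- DUPLICATE
  Row 3: Part S ($456.38, qty 37) <-- DUPLICATE
  Row 4: Part S ($53.68, qty 79)
  Row 5: Tool Q ($58.78, qty 94)
  Row 6: Part R ($257.19, qty 76)
  Row 7: Gadget X ($356.37, qty 90)
  Row 8: Device N ($101.36, qty 58)

Duplicates found: 2
Unique records: 6

2 duplicates, 6 unique


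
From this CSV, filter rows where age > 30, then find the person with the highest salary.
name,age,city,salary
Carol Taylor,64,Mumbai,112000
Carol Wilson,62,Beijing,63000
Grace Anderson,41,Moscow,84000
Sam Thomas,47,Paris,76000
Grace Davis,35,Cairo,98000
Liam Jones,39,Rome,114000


Filter: age > 30
Sort by: salary (descending)

Filtered records (6):
  Liam Jones, age 39, salary $114000
  Carol Taylor, age 64, salary $112000
  Grace Davis, age 35, salary $98000
  Grace Anderson, age 41, salary $84000
  Sam Thomas, age 47, salary $76000
  Carol Wilson, age 62, salary $63000

Highest salary: Liam Jones ($114000)

Liam Jones


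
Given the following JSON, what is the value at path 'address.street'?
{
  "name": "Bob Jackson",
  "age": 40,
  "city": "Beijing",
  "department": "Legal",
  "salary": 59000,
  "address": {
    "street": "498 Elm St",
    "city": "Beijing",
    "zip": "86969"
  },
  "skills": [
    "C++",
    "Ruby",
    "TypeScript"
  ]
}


Query: address.street
Path: address -> street
Value: 498 Elm St

498 Elm St


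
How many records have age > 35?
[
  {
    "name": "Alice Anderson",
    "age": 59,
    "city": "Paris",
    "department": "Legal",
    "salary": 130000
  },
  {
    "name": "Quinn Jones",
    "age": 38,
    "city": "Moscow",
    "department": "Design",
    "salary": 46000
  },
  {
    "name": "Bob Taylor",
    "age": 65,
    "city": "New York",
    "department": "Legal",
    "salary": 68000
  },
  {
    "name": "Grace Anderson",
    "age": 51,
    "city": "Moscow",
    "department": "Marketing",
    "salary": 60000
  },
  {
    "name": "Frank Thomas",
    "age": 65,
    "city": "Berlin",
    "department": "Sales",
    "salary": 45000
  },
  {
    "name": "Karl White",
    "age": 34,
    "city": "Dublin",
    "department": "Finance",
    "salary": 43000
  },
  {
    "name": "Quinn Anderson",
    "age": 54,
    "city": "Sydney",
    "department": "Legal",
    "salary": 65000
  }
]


Data: 7 records
Condition: age > 35

Checking each record:
  Alice Anderson: 59 MATCH
  Quinn Jones: 38 MATCH
  Bob Taylor: 65 MATCH
  Grace Anderson: 51 MATCH
  Frank Thomas: 65 MATCH
  Karl White: 34
  Quinn Anderson: 54 MATCH

Count: 6

6


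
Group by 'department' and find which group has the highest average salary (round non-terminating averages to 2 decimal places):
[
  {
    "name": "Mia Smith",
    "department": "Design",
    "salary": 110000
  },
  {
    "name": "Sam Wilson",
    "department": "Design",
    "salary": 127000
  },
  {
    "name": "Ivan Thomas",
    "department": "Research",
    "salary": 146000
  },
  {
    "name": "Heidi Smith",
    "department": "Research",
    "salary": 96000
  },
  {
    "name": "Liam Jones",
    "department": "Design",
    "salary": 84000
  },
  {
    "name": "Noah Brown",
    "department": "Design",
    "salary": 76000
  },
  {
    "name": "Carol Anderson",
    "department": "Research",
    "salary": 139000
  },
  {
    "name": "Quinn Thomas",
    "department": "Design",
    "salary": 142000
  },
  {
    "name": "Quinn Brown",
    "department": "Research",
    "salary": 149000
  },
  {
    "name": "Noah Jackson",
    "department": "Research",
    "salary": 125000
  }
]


Group by: department

Groups:
  Design: 5 people, avg salary = 539000/5 = $107800
  Research: 5 people, avg salary = 655000/5 = $131000

Highest average salary: Research ($131000)

Research ($131000)


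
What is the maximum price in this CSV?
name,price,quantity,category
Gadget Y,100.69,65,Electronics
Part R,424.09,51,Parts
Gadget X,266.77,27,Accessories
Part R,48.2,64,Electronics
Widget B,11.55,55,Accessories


Computing maximum price:
Values: [100.69, 424.09, 266.77, 48.2, 11.55]
Max = 424.09

424.09


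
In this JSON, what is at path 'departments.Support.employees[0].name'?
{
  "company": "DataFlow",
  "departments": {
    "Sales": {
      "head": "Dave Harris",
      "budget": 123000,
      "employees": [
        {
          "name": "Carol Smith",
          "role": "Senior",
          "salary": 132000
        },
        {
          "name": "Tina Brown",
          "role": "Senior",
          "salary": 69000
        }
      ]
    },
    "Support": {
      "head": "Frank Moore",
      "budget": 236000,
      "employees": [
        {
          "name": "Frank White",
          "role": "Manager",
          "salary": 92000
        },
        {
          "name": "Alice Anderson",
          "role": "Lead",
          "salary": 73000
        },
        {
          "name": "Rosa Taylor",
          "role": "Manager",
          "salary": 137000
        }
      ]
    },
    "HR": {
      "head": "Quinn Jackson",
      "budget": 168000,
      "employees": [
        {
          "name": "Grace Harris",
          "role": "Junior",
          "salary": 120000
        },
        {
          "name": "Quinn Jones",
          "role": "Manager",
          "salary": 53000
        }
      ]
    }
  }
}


Path: departments.Support.employees[0].name

Navigate:
  -> departments
  -> Support
  -> employees[0].name = 'Frank White'

Frank White


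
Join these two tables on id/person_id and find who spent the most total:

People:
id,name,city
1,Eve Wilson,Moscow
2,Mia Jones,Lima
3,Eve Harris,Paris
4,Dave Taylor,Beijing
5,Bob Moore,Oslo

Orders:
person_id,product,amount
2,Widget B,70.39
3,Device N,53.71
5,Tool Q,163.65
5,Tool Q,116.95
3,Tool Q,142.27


Join on: people.id = orders.person_id

Joined rows:
  Mia Jones (Lima) bought Widget B for $70.39
  Eve Harris (Paris) bought Device N for $53.71
  Bob Moore (Oslo) bought Tool Q for $163.65
  Bob Moore (Oslo) bought Tool Q for $116.95
  Eve Harris (Paris) bought Tool Q for $142.27

Total per person:
  Bob Moore: $280.60
  Eve Harris: $195.98
  Mia Jones: $70.39

Top spender: Bob Moore ($280.60)

Bob Moore ($280.60)


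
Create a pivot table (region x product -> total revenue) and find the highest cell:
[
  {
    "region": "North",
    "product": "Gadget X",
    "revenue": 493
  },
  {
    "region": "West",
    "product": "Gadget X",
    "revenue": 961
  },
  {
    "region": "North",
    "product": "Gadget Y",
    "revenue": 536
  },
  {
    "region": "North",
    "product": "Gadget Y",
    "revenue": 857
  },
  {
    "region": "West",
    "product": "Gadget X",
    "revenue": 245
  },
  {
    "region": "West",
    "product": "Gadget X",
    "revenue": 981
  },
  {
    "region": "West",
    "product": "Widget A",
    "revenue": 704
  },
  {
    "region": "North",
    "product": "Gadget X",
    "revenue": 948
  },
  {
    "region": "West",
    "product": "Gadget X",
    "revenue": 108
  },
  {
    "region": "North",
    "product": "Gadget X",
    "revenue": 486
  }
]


Pivot: region (rows) x product (columns) -> total revenue

     Gadget X      Gadget Y      Widget A    
North         1927          1393             0  
West          2295             0           704  

Highest: West / Gadget X = $2295

West / Gadget X = $2295


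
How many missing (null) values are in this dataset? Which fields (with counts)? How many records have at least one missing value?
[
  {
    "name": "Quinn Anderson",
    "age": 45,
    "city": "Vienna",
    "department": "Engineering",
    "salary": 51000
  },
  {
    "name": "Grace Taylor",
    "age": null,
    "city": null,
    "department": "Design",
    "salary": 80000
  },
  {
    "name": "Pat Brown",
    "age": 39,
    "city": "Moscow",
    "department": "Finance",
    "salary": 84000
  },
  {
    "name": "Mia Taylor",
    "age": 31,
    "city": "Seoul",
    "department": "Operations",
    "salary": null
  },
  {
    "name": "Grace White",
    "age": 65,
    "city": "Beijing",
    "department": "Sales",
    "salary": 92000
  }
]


Checking for missing (null) values in 5 records:

  Quinn Anderson: complete
  Grace Taylor: age, city
  Pat Brown: complete
  Mia Taylor: salary
  Grace White: complete

Per field:
  name: 0 missing
  age: 1 missing
  city: 1 missing
  department: 0 missing
  salary: 1 missing

Total missing values: 3
Records with any missing: 2

3 missing values (age: 1, city: 1, salary: 1); 2 incomplete records


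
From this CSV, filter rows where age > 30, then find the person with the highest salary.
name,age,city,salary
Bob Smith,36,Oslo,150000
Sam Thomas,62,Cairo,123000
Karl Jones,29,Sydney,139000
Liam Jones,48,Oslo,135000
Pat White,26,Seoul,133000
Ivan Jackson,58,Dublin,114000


Filter: age > 30
Sort by: salary (descending)

Filtered records (4):
  Bob Smith, age 36, salary $150000
  Liam Jones, age 48, salary $135000
  Sam Thomas, age 62, salary $123000
  Ivan Jackson, age 58, salary $114000

Highest salary: Bob Smith ($150000)

Bob Smith


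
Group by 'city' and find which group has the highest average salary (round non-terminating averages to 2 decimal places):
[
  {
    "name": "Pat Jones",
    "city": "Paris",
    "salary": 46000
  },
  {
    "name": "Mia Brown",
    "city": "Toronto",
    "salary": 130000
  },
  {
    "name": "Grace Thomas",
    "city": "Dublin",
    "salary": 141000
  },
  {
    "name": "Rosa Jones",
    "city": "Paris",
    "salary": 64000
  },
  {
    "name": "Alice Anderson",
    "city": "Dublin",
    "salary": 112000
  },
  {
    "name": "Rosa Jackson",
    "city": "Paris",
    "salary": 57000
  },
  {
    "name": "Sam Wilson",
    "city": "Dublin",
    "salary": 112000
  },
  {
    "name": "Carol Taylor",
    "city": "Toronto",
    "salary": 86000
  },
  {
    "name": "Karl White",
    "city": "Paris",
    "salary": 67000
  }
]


Group by: city

Groups:
  Dublin: 3 people, avg salary = 365000/3 ≈ $121666.67
  Paris: 4 people, avg salary = 234000/4 = $58500
  Toronto: 2 people, avg salary = 216000/2 = $108000

Highest average salary: Dublin (≈$121666.67)

Dublin (≈$121666.67)
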